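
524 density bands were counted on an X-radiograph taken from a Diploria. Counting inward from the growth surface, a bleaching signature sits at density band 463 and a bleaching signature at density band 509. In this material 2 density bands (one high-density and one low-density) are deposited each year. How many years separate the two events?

Separation: 509 − 463 = 46 density bands.
Dividing by 2 density bands per year: 46 / 2 = 23 years.

23 years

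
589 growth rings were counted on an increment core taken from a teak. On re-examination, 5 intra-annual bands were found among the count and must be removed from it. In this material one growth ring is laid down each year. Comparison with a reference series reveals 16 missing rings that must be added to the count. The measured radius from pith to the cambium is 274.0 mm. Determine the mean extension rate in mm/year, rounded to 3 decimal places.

After corrections the count is 589 − 5 + 16 = 600 growth rings.
274.0 mm over 600 years gives 274.0 / 600 ≈ 0.457 mm/year.

0.457 mm/year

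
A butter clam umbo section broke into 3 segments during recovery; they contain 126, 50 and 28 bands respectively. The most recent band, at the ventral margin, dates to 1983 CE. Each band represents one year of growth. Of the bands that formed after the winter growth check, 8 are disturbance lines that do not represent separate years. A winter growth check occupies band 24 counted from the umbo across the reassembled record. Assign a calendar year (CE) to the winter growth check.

1811 CE

Total bands = 126 + 50 + 28 = 204.
Between band 24 and the ventral margin there are 204 − 24 = 180 bands.
Removing the 8 false bands leaves 180 − 8 = 172 true bands beyond the winter growth check.
The band at the ventral margin is 1983 CE, so the winter growth check dates to 1983 − 172 = 1811 CE.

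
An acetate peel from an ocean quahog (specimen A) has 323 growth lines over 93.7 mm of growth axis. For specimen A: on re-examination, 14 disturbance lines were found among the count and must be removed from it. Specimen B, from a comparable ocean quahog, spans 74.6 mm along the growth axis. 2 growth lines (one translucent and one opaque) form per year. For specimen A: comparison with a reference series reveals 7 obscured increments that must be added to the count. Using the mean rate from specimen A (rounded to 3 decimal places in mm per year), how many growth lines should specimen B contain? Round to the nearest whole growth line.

Specimen A: correcting the raw count gives 323 − 14 + 7 = 316 true growth lines.
Specimen A: dividing by 2 growth lines per year: 316 / 2 = 158 years.
A: Extension rate ≈ 93.7 / 158 = 0.593 mm per year.
Specimen B: 74.6 mm / 0.593 mm per year = 125.80 years; at 2 growth lines per year that is 125.80 × 2 ≈ 252 growth lines.

252 growth lines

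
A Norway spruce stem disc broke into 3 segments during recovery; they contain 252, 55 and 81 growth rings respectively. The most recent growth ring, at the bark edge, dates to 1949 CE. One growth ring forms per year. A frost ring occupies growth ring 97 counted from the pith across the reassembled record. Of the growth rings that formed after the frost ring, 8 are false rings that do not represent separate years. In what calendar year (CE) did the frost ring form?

Total growth rings = 252 + 55 + 81 = 388.
388 − 97 = 291 growth rings lie beyond the frost ring toward the bark edge.
291 − 8 false = 283 true growth rings after the frost ring.
1949 − 283 = 1666 CE.

1666 CE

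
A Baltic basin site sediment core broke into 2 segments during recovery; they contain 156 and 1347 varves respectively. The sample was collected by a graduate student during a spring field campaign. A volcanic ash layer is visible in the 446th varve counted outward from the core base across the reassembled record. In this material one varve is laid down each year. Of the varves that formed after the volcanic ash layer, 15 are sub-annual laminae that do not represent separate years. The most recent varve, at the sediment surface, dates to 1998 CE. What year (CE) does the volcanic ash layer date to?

Total varves = 156 + 1347 = 1503.
The volcanic ash layer sits at varve 446 from the core base, so 1503 − 446 = 1057 varves formed after it.
Excluding 15 false varves: 1057 − 15 = 1042.
Counting back 1042 years from 1998 CE places the volcanic ash layer in 1998 − 1042 = 956 CE.

956 CE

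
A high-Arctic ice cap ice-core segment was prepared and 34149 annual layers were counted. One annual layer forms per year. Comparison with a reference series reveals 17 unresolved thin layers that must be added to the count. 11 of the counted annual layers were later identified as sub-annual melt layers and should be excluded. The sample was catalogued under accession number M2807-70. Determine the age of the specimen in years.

34155 yr

True annual layer count = 34149 − 11 + 17 = 34155.
One annual layer per year makes the duration 34155 years.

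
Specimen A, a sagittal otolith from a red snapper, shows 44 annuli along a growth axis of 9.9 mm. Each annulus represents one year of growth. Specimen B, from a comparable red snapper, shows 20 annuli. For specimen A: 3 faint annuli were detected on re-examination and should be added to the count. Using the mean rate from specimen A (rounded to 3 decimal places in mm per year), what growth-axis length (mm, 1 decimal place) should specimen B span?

4.2 mm

Specimen A: true annulus count = 44 + 3 = 47.
A: Extension rate ≈ 9.9 / 47 = 0.211 mm/year.
Length of B = 0.211 × 20 = 4.2 mm.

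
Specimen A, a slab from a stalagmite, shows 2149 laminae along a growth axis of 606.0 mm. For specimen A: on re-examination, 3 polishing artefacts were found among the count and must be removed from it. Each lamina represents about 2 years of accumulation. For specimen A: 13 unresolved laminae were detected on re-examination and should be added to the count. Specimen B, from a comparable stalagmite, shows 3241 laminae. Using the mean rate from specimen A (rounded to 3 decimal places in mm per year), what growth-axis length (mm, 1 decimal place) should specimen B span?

907.5 mm

Specimen A: correcting the raw count gives 2149 − 3 + 13 = 2159 true laminae.
Specimen A: multiplying by 2 years per lamina: 2159 × 2 = 4318 years.
A: 606.0 mm over 4318 years gives 606.0 / 4318 ≈ 0.140 mm per year.
Specimen B: at 2 years per lamina, 3241 × 2 = 6482 years. Length of B = 0.140 × 6482 = 907.5 mm.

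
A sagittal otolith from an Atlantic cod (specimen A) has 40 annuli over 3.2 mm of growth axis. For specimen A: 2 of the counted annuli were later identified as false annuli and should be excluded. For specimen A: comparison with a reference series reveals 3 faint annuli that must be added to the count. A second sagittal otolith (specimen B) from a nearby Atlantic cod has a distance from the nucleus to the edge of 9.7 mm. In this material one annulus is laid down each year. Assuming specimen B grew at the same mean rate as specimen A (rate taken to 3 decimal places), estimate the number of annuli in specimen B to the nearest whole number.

Specimen A: correcting the raw count gives 40 − 2 + 3 = 41 true annuli.
A: Mean rate = 3.2 mm / 41 years ≈ 0.078 mm per year.
B spans 9.7 / 0.078 = 124.36 years ≈ 124 annuli.

124 annuli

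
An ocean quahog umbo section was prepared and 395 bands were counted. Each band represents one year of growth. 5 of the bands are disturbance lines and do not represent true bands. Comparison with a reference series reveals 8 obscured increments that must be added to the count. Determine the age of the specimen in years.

Correcting the raw count gives 395 − 5 + 8 = 398 true bands.
One band per year makes the duration 398 years.

398 years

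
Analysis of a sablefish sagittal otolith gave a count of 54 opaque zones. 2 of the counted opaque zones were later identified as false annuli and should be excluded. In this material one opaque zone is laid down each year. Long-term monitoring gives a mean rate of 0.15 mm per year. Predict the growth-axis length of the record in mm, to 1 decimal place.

7.8 mm

Adjusted count: 54 − 2 = 52 opaque zones.
52 years at 0.15 mm/year gives 0.15 × 52 = 7.8 mm.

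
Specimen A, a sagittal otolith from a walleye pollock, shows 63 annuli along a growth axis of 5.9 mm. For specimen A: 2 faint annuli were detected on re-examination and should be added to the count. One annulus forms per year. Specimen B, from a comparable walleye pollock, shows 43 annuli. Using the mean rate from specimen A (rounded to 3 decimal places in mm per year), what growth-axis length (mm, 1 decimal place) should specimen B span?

3.9 mm

Specimen A: after corrections the count is 63 + 2 = 65 annuli.
A: Extension rate ≈ 5.9 / 65 = 0.091 mm/yr.
For B, 0.091 mm/year × 43 years = 3.9 mm.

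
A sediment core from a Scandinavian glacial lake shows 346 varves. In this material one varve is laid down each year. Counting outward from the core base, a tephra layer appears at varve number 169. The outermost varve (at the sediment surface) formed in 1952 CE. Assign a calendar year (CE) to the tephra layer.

1775 CE

346 − 169 = 177 varves lie beyond the tephra layer toward the sediment surface.
Counting back 177 years from 1952 CE places the tephra layer in 1952 − 177 = 1775 CE.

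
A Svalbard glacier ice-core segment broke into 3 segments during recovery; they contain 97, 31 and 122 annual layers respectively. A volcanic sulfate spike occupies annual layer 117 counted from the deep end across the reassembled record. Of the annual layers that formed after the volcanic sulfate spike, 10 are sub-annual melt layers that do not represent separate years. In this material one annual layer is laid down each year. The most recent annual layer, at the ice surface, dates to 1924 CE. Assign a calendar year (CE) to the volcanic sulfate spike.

Total annual layers = 97 + 31 + 122 = 250.
Between annual layer 117 and the ice surface there are 250 − 117 = 133 annual layers.
Excluding 10 false annual layers: 133 − 10 = 123.
Counting back 123 years from 1924 CE places the volcanic sulfate spike in 1924 − 123 = 1801 CE.

1801 CE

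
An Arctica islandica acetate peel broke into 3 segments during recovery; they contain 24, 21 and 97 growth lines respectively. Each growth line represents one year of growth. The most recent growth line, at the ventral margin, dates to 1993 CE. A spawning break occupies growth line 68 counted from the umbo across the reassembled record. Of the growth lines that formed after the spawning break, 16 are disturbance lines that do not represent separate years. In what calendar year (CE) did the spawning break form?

Total growth lines = 24 + 21 + 97 = 142.
142 − 68 = 74 growth lines lie beyond the spawning break toward the ventral margin.
Removing the 16 false growth lines leaves 74 − 16 = 58 true growth lines beyond the spawning break.
1993 − 58 = 1935 CE.

1935 CE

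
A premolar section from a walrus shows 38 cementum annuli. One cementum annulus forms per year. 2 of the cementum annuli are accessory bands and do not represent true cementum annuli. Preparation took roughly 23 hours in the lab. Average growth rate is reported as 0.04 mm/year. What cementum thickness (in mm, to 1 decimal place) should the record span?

True cementum annulus count = 38 − 2 = 36.
36 years at 0.04 mm/year gives 0.04 × 36 = 1.4 mm.

1.4 mm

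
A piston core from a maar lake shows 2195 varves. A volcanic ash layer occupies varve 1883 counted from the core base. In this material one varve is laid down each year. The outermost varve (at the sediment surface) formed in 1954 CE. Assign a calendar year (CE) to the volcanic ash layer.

1642 CE

2195 − 1883 = 312 varves lie beyond the volcanic ash layer toward the sediment surface.
1954 − 312 = 1642 CE.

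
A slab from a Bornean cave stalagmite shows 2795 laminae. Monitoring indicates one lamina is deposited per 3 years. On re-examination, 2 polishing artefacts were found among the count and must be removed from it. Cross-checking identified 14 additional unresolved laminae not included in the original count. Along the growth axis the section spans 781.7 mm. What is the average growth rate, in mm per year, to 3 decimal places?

0.093 mm per year

After corrections the count is 2795 − 2 + 14 = 2807 laminae.
Multiplying by 3 years per lamina: 2807 × 3 = 8421 years.
781.7 mm over 8421 years gives 781.7 / 8421 ≈ 0.093 mm per year.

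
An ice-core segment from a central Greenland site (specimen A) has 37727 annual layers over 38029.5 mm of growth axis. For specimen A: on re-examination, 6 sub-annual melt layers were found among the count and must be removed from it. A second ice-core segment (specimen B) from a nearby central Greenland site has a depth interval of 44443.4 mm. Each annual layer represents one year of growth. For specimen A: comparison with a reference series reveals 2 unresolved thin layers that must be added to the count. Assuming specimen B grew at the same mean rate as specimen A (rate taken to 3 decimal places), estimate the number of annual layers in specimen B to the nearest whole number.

Specimen A: adjusted count: 37727 − 6 + 2 = 37723 annual layers.
A: 38029.5 mm over 37723 years gives 38029.5 / 37723 ≈ 1.008 mm/yr.
Specimen B: 44443.4 mm / 1.008 mm per year = 44090.67 years ≈ 44091 annual layers.

44091 annual layers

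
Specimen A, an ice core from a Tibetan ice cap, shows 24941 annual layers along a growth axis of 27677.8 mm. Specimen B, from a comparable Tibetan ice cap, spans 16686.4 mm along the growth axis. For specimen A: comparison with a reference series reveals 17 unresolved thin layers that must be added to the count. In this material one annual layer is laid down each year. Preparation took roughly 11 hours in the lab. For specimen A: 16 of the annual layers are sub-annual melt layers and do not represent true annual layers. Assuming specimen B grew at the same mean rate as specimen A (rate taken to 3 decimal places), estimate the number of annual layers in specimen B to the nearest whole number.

Specimen A: true annual layer count = 24941 − 16 + 17 = 24942.
A: Extension rate ≈ 27677.8 / 24942 = 1.110 mm/year.
For B, 16686.4 / 1.110 = 15032.79 years ≈ 15033 annual layers.

15033 annual layers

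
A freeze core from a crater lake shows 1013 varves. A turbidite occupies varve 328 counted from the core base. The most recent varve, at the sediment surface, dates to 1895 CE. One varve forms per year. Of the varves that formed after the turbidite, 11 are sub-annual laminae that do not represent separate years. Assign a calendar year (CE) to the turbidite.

1221 CE

1013 − 328 = 685 varves lie beyond the turbidite toward the sediment surface.
685 − 11 false = 674 true varves after the turbidite.
Counting back 674 years from 1895 CE places the turbidite in 1895 − 674 = 1221 CE.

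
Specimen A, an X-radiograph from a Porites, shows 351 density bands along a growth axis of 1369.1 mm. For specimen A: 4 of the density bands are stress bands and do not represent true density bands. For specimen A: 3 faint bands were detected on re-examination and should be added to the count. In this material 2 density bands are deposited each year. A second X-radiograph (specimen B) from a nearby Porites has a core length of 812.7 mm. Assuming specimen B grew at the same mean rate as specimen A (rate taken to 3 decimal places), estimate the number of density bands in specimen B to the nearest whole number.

Specimen A: true density band count = 351 − 4 + 3 = 350.
Specimen A: 350 density bands at 2 per year is 350 / 2 = 175 years.
A: Mean rate = 1369.1 mm / 175 years ≈ 7.823 mm/year.
B spans 812.7 / 7.823 = 103.89 years; at 2 density bands per year that is 103.89 × 2 ≈ 208 density bands.

208 density bands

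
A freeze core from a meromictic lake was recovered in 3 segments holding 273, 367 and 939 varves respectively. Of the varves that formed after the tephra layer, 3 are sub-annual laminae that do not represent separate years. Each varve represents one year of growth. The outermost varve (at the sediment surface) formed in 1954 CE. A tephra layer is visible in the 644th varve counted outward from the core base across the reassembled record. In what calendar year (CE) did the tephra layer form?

1022 CE

Total varves = 273 + 367 + 939 = 1579.
The tephra layer sits at varve 644 from the core base, so 1579 − 644 = 935 varves formed after it.
Removing the 3 false varves leaves 935 − 3 = 932 true varves beyond the tephra layer.
Counting back 932 years from 1954 CE places the tephra layer in 1954 − 932 = 1022 CE.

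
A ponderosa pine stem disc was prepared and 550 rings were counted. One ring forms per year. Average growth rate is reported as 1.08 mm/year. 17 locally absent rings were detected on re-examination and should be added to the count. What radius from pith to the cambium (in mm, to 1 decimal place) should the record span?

After corrections the count is 550 + 17 = 567 rings.
567 years at 1.08 mm/year gives 1.08 × 567 = 612.4 mm.

612.4 mm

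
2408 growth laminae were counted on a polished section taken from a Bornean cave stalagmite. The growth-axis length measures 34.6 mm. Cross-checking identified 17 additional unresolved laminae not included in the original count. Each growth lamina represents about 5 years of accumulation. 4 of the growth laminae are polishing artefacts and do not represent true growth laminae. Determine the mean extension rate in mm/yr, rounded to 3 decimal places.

0.003 mm/yr

Correcting the raw count gives 2408 − 4 + 17 = 2421 true growth laminae.
Multiplying by 5 years per growth lamina: 2421 × 5 = 12105 years.
34.6 mm over 12105 years gives 34.6 / 12105 ≈ 0.003 mm/yr.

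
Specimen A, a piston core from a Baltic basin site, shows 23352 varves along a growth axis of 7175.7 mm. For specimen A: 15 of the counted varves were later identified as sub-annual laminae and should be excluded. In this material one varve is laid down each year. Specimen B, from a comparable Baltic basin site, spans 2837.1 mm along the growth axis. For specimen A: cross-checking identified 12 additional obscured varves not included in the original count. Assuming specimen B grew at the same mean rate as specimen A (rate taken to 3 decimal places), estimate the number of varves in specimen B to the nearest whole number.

Specimen A: adjusted count: 23352 − 15 + 12 = 23349 varves.
A: Mean rate = 7175.7 mm / 23349 years ≈ 0.307 mm/year.
For B, 2837.1 / 0.307 = 9241.37 years ≈ 9241 varves.

9241 varves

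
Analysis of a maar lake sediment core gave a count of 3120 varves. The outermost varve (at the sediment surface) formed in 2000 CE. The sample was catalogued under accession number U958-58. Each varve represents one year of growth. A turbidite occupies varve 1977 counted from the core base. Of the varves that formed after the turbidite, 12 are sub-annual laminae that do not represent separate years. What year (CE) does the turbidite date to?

The turbidite sits at varve 1977 from the core base, so 3120 − 1977 = 1143 varves formed after it.
Removing the 12 false varves leaves 1143 − 12 = 1131 true varves beyond the turbidite.
Counting back 1131 years from 2000 CE places the turbidite in 2000 − 1131 = 869 CE.

869 CE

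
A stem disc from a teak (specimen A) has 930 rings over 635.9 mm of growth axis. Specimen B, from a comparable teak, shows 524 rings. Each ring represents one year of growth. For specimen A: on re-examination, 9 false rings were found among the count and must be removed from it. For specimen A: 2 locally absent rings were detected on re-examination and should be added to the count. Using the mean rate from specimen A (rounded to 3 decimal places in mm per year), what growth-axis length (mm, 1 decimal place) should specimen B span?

361.0 mm

Specimen A: correcting the raw count gives 930 − 9 + 2 = 923 true rings.
A: Extension rate ≈ 635.9 / 923 = 0.689 mm/yr.
For B, 0.689 mm/year × 524 years = 361.0 mm.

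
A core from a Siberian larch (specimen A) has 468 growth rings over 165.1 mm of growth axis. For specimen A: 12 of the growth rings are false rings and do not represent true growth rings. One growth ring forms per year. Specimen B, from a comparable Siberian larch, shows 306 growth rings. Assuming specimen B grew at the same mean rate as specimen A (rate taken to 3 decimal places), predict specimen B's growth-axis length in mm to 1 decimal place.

110.8 mm

Specimen A: true growth ring count = 468 − 12 = 456.
A: Extension rate ≈ 165.1 / 456 = 0.362 mm/yr.
B's length ≈ 0.362 × 306 = 110.8 mm.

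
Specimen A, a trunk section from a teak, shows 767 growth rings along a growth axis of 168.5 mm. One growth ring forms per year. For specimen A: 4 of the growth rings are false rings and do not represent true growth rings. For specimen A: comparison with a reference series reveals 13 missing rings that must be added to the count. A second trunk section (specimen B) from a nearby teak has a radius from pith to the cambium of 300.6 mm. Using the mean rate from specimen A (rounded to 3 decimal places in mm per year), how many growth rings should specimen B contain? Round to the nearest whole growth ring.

1385 growth rings

Specimen A: after corrections the count is 767 − 4 + 13 = 776 growth rings.
A: 168.5 mm over 776 years gives 168.5 / 776 ≈ 0.217 mm/year.
B spans 300.6 / 0.217 = 1385.25 years ≈ 1385 growth rings.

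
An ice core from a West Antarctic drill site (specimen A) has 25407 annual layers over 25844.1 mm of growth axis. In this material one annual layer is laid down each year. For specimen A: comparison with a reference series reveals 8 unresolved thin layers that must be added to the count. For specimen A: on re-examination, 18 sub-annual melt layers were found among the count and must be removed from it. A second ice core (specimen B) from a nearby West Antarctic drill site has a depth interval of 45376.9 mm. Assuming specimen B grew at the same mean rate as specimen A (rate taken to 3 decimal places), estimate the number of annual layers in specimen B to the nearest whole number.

Specimen A: correcting the raw count gives 25407 − 18 + 8 = 25397 true annual layers.
A: 25844.1 mm over 25397 years gives 25844.1 / 25397 ≈ 1.018 mm/yr.
B spans 45376.9 / 1.018 = 44574.56 years ≈ 44575 annual layers.

44575 annual layers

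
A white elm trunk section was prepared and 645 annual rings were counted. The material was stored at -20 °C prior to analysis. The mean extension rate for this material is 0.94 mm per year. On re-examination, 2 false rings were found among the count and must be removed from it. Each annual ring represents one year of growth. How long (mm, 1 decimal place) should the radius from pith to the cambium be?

Adjusted count: 645 − 2 = 643 annual rings.
Predicted length = 0.94 mm/year × 643 years = 604.4 mm.

604.4 mm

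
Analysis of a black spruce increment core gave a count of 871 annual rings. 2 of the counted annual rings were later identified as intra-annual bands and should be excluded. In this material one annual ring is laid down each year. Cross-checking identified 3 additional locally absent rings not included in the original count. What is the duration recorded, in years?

Adjusted count: 871 − 2 + 3 = 872 annual rings.
One annual ring per year makes the duration 872 years.

872 yr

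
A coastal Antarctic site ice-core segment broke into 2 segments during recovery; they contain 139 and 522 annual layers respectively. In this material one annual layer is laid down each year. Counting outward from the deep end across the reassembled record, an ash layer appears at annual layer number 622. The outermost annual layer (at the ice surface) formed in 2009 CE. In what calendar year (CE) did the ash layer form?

Total annual layers = 139 + 522 = 661.
661 − 622 = 39 annual layers lie beyond the ash layer toward the ice surface.
The annual layer at the ice surface is 2009 CE, so the ash layer dates to 2009 − 39 = 1970 CE.

1970 CE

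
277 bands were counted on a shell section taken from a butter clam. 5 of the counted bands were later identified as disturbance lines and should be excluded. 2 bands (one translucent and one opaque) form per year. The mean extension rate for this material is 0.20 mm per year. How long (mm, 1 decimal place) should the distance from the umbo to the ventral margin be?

27.2 mm

After corrections the count is 277 − 5 = 272 bands.
With 2 bands per year, 272 / 2 = 136 years.
Predicted length = 0.20 mm/year × 136 years = 27.2 mm.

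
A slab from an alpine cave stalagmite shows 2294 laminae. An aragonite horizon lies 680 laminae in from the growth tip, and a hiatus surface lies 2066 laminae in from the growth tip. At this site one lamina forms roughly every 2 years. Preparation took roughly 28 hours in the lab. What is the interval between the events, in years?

Separation: 2066 − 680 = 1386 laminae.
1386 laminae at 2 years each span 1386 × 2 = 2772 years.

2772 yr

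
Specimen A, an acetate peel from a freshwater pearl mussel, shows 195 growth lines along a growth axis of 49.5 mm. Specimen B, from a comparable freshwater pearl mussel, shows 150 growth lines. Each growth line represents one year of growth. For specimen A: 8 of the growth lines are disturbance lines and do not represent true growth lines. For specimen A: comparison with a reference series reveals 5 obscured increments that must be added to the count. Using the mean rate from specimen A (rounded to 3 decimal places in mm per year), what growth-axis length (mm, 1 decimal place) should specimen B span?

38.7 mm

Specimen A: adjusted count: 195 − 8 + 5 = 192 growth lines.
A: 49.5 mm over 192 years gives 49.5 / 192 ≈ 0.258 mm per year.
For B, 0.258 mm/year × 150 years = 38.7 mm.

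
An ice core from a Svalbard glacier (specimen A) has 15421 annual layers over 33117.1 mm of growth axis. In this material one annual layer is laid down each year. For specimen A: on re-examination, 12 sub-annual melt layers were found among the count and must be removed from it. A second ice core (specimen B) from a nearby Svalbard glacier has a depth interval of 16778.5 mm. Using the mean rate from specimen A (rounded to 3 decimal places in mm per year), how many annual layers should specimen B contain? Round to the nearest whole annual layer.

Specimen A: adjusted count: 15421 − 12 = 15409 annual layers.
A: Extension rate ≈ 33117.1 / 15409 = 2.149 mm/year.
B spans 16778.5 / 2.149 = 7807.58 years ≈ 7808 annual layers.

7808 annual layers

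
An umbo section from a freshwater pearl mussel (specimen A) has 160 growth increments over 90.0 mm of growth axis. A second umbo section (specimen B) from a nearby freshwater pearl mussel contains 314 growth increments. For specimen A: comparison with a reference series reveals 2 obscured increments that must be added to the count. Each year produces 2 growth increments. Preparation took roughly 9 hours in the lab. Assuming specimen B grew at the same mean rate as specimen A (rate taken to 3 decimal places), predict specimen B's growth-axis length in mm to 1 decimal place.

Specimen A: correcting the raw count gives 160 + 2 = 162 true growth increments.
Specimen A: with 2 growth increments per year, 162 / 2 = 81 years.
A: Mean rate = 90.0 mm / 81 years ≈ 1.111 mm per year.
Specimen B: dividing by 2 growth increments per year: 314 / 2 = 157 years. B's length ≈ 1.111 × 157 = 174.4 mm.

174.4 mm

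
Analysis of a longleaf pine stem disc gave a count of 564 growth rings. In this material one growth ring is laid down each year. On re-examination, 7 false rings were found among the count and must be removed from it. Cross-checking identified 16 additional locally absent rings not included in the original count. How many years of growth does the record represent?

After corrections the count is 564 − 7 + 16 = 573 growth rings.
One growth ring per year makes the duration 573 years.

573 years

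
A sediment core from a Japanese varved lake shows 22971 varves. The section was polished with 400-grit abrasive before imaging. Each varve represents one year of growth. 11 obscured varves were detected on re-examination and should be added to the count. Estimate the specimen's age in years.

Correcting the raw count gives 22971 + 11 = 22982 true varves.
At one varve per year, that is 22982 years.

22982 yr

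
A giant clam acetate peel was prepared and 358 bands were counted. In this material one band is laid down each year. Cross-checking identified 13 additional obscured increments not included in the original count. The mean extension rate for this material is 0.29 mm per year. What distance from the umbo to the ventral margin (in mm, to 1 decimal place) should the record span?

Adjusted count: 358 + 13 = 371 bands.
Predicted length = 0.29 mm/year × 371 years = 107.6 mm.

107.6 mm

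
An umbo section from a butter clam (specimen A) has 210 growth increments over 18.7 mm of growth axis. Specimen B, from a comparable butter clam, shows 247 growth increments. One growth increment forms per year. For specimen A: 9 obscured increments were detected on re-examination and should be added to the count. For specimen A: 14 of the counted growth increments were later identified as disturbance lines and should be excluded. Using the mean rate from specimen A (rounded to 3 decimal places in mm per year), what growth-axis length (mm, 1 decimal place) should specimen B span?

Specimen A: after corrections the count is 210 − 14 + 9 = 205 growth increments.
A: Extension rate ≈ 18.7 / 205 = 0.091 mm per year.
For B, 0.091 mm/year × 247 years = 22.5 mm.

22.5 mm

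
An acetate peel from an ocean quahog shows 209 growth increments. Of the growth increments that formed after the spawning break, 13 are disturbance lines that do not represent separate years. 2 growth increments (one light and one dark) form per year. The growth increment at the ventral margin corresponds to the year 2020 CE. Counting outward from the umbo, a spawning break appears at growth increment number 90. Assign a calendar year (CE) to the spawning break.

209 − 90 = 119 growth increments lie beyond the spawning break toward the ventral margin.
119 − 13 false = 106 true growth increments after the spawning break.
Dividing by 2 growth increments per year: 106 / 2 = 53 years.
The growth increment at the ventral margin is 2020 CE, so the spawning break dates to 2020 − 53 = 1967 CE.

1967 CE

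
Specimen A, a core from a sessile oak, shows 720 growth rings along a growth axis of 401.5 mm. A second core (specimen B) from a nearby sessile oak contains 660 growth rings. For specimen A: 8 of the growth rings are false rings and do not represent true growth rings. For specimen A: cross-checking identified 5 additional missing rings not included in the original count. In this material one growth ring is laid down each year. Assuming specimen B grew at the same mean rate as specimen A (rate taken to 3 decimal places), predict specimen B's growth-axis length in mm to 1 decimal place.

Specimen A: after corrections the count is 720 − 8 + 5 = 717 growth rings.
A: Extension rate ≈ 401.5 / 717 = 0.560 mm/year.
B's length ≈ 0.560 × 660 = 369.6 mm.

369.6 mm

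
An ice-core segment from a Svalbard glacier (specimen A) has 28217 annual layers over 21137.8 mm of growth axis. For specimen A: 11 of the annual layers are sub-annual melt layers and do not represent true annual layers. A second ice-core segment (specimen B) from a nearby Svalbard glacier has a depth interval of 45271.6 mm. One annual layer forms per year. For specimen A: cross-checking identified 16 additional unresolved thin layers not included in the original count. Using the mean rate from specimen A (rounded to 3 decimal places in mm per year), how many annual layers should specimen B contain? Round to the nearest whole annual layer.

60443 annual layers

Specimen A: correcting the raw count gives 28217 − 11 + 16 = 28222 true annual layers.
A: Extension rate ≈ 21137.8 / 28222 = 0.749 mm per year.
Specimen B: 45271.6 mm / 0.749 mm per year = 60442.72 years ≈ 60443 annual layers.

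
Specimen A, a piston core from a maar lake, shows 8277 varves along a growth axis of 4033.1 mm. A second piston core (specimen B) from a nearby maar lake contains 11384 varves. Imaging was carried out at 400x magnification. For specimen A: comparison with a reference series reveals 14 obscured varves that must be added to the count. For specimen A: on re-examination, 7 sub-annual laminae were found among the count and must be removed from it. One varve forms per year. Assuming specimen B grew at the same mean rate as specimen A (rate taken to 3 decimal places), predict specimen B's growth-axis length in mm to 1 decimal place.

Specimen A: true varve count = 8277 − 7 + 14 = 8284.
A: Mean rate = 4033.1 mm / 8284 years ≈ 0.487 mm/year.
For B, 0.487 mm/year × 11384 years = 5544.0 mm.

5544.0 mm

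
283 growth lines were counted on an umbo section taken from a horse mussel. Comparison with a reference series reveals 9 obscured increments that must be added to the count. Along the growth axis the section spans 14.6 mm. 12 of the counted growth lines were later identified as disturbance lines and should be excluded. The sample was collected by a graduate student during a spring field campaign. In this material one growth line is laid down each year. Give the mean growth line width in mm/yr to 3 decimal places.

0.052 mm/yr

True growth line count = 283 − 12 + 9 = 280.
14.6 mm over 280 years gives 14.6 / 280 ≈ 0.052 mm/yr.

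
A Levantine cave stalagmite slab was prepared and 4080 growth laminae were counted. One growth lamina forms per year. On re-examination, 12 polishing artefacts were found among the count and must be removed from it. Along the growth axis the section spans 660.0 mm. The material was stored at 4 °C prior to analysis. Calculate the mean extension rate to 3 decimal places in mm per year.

Correcting the raw count gives 4080 − 12 = 4068 true growth laminae.
660.0 mm over 4068 years gives 660.0 / 4068 ≈ 0.162 mm per year.

0.162 mm per year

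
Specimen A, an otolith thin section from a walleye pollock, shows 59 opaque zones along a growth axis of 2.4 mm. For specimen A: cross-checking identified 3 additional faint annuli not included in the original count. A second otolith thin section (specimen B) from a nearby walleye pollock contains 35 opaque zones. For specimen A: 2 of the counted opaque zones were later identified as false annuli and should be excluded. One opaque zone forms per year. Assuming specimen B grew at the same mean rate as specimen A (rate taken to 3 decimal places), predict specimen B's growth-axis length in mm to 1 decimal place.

1.4 mm

Specimen A: true opaque zone count = 59 − 2 + 3 = 60.
A: Mean rate = 2.4 mm / 60 years ≈ 0.040 mm/yr.
Length of B = 0.040 × 35 = 1.4 mm.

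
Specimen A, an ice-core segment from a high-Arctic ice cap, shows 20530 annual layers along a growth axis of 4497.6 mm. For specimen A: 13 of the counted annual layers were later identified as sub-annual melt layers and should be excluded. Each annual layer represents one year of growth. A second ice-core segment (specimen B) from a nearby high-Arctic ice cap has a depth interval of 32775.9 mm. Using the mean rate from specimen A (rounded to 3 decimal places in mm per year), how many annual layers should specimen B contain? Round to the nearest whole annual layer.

149662 annual layers

Specimen A: adjusted count: 20530 − 13 = 20517 annual layers.
A: 4497.6 mm over 20517 years gives 4497.6 / 20517 ≈ 0.219 mm/yr.
B spans 32775.9 / 0.219 = 149661.64 years ≈ 149662 annual layers.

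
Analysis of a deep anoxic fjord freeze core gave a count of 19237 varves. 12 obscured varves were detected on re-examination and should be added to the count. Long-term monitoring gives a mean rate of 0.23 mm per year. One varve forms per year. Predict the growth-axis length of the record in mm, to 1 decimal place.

4427.3 mm

Adjusted count: 19237 + 12 = 19249 varves.
19249 years at 0.23 mm/year gives 0.23 × 19249 = 4427.3 mm.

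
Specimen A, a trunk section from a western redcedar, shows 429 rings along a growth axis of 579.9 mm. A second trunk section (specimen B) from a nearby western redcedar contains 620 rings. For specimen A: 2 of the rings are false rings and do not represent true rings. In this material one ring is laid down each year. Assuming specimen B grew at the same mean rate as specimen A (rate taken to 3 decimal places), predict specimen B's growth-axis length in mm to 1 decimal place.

842.0 mm

Specimen A: adjusted count: 429 − 2 = 427 rings.
A: Mean rate = 579.9 mm / 427 years ≈ 1.358 mm/year.
Length of B = 1.358 × 620 = 842.0 mm.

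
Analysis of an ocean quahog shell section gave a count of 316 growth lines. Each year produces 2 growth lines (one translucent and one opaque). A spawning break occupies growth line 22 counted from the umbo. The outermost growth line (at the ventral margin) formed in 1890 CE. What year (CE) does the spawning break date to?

The spawning break sits at growth line 22 from the umbo, so 316 − 22 = 294 growth lines formed after it.
With 2 growth lines per year, 294 / 2 = 147 years.
1890 − 147 = 1743 CE.

1743 CE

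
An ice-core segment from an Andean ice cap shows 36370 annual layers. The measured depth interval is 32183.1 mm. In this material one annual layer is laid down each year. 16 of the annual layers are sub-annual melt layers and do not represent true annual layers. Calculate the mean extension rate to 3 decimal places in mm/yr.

0.885 mm/yr

After corrections the count is 36370 − 16 = 36354 annual layers.
Extension rate ≈ 32183.1 / 36354 = 0.885 mm/yr.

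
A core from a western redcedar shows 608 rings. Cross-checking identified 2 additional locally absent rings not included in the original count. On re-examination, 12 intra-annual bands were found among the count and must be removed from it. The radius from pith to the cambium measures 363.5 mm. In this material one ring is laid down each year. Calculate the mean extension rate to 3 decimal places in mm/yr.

Correcting the raw count gives 608 − 12 + 2 = 598 true rings.
363.5 mm over 598 years gives 363.5 / 598 ≈ 0.608 mm/yr.

0.608 mm/yr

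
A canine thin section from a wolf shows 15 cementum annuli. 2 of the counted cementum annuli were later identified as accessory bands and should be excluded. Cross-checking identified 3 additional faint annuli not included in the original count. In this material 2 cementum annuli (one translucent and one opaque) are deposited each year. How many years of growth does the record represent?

8 yr

Correcting the raw count gives 15 − 2 + 3 = 16 true cementum annuli.
Dividing by 2 cementum annuli per year: 16 / 2 = 8 years.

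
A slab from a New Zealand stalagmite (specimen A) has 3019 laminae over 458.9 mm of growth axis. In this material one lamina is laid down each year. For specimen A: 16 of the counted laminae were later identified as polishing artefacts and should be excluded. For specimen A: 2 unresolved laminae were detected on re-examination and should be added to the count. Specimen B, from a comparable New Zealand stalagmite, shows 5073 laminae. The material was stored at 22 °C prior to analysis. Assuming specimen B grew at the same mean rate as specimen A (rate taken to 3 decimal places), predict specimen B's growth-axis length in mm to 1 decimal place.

776.2 mm

Specimen A: correcting the raw count gives 3019 − 16 + 2 = 3005 true laminae.
A: 458.9 mm over 3005 years gives 458.9 / 3005 ≈ 0.153 mm/yr.
Length of B = 0.153 × 5073 = 776.2 mm.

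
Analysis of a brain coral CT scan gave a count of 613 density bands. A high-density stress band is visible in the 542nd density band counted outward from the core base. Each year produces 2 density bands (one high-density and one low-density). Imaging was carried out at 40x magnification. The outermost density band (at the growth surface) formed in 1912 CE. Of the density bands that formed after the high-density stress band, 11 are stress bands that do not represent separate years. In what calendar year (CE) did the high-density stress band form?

613 − 542 = 71 density bands lie beyond the high-density stress band toward the growth surface.
Excluding 11 false density bands: 71 − 11 = 60.
60 density bands at 2 per year is 60 / 2 = 30 years.
Counting back 30 years from 1912 CE places the high-density stress band in 1912 − 30 = 1882 CE.

1882 CE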